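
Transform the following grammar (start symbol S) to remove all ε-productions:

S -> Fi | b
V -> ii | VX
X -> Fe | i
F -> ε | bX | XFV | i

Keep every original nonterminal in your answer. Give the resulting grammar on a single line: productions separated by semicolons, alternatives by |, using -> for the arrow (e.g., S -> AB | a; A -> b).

Nullable set: {F}.
S -> Fi: F nullable, giving Fi | i.
Drop F -> ε.
F -> XFV: F nullable, giving XFV | XV.
X -> Fe: F nullable, giving Fe | e.
Unchanged (no nullable symbols): S -> b; F -> bX; F -> i; V -> VX; V -> ii; X -> i.

S -> b | i | Fi; F -> i | XV | bX | XFV; V -> VX | ii; X -> e | i | Fe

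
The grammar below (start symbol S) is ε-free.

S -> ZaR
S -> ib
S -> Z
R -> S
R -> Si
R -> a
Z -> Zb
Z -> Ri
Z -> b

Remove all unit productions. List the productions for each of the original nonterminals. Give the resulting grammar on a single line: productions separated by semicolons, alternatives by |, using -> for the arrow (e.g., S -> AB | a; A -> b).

Unit productions: R->S, S->Z.
Unit pairs (A ⇒* B via units): (R,S), (R,Z), (S,Z).
S: inherits non-unit rules of {S, Z} → Ri | ZaR | Zb | b | ib.
R: inherits non-unit rules of {R, S, Z} → Ri | Si | ZaR | Zb | a | b | ib.
Z: inherits non-unit rules of {Z} → Ri | Zb | b.

S -> b | Ri | Zb | ib | ZaR; R -> a | b | Ri | Si | Zb | ib | ZaR; Z -> b | Ri | Zb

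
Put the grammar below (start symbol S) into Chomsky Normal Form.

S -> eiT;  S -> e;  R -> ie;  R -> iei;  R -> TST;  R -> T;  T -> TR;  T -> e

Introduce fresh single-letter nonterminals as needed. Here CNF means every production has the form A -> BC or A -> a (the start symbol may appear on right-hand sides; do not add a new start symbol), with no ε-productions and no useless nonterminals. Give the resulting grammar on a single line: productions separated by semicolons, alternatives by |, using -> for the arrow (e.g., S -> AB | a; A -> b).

S -> e | BE; A -> i; B -> e; C -> BA; D -> ST; E -> AT; R -> e | AB | AC | TD | TR; T -> e | TR

No ε-productions.
After unit-elimination: S -> e | eiT; R -> e | TR | ie | TST | iei; T -> e | TR.
TERM: introduce B -> e, A -> i and substitute in every rule of length ≥2.
BIN: R -> ABA becomes R -> AC, C -> BA; R -> TST becomes R -> TD, D -> ST; S -> BAT becomes S -> BE, E -> AT.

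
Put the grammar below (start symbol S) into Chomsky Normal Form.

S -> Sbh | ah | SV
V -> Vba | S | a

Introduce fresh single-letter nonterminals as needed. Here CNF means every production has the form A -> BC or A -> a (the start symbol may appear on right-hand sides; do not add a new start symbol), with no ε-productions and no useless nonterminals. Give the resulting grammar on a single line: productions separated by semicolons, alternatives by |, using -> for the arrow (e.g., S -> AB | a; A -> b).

No ε-productions.
After unit-elimination: S -> SV | ah | Sbh; V -> a | SV | ah | Sbh | Vba.
TERM: introduce C -> a, A -> b, B -> h and substitute in every rule of length ≥2.
BIN: S -> SAB becomes S -> SD, D -> AB; V -> SAB becomes V -> SE, E -> AB; V -> VAC becomes V -> VF, F -> AC.

S -> CB | SD | SV; A -> b; B -> h; C -> a; D -> AB; E -> AB; F -> AC; V -> a | CB | SE | SV | VF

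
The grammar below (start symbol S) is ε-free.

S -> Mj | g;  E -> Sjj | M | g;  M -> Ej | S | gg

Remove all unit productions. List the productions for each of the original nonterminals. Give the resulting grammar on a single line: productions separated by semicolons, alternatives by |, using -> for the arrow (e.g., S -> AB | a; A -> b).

Unit productions: E->M, M->S.
Unit pairs (A ⇒* B via units): (E,M), (E,S), (M,S).
S: inherits non-unit rules of {S} → Mj | g.
E: inherits non-unit rules of {E, M, S} → Ej | Mj | Sjj | g | gg.
M: inherits non-unit rules of {M, S} → Ej | Mj | g | gg.

S -> g | Mj; E -> g | Ej | Mj | gg | Sjj; M -> g | Ej | Mj | gg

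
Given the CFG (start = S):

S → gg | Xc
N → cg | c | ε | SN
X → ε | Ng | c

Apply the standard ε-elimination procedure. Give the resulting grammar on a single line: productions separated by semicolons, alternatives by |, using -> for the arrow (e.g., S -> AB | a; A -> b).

Nullable set: {N, X}.
S -> Xc: X nullable, giving Xc | c.
Drop N -> ε.
N -> SN: N nullable, giving S | SN.
Drop X -> ε.
X -> Ng: N nullable, giving Ng | g.
Unchanged (no nullable symbols): S -> gg; N -> c; N -> cg; X -> c.

S -> c | Xc | gg; N -> S | c | SN | cg; X -> c | g | Ng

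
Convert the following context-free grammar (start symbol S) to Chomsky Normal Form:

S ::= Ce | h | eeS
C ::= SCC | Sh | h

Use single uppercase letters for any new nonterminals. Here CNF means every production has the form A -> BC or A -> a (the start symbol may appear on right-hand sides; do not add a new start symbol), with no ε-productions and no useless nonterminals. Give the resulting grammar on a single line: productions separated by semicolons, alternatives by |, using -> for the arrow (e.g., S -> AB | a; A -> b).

S -> h | BE | CB; A -> h; B -> e; C -> h | SA | SD; D -> CC; E -> BS

No ε-productions.
No unit productions to eliminate.
TERM: introduce B -> e, A -> h and substitute in every rule of length ≥2.
BIN: C -> SCC becomes C -> SD, D -> CC; S -> BBS becomes S -> BE, E -> BS.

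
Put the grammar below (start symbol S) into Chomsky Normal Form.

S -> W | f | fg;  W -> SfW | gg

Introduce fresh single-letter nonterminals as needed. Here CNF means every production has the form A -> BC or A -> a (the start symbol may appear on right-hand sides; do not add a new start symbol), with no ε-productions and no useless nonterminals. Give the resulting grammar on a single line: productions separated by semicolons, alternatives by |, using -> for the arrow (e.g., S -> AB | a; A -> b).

S -> f | AB | BB | SC; A -> f; B -> g; C -> AW; D -> AW; W -> BB | SD

No ε-productions.
After unit-elimination: S -> f | fg | gg | SfW; W -> gg | SfW.
TERM: introduce A -> f, B -> g and substitute in every rule of length ≥2.
BIN: S -> SAW becomes S -> SC, C -> AW; W -> SAW becomes W -> SD, D -> AW.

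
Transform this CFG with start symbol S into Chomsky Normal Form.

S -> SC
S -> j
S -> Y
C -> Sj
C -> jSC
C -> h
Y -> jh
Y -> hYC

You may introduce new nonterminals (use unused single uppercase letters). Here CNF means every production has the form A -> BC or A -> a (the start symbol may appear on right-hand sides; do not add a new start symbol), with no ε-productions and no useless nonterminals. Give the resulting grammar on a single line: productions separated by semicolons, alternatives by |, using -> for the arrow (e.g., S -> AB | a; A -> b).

S -> j | AB | BE | SC; A -> j; B -> h; C -> h | AD | SA; D -> SC; E -> YC; F -> YC; Y -> AB | BF

No ε-productions.
After unit-elimination: S -> j | SC | jh | hYC; C -> h | Sj | jSC; Y -> jh | hYC.
TERM: introduce B -> h, A -> j and substitute in every rule of length ≥2.
BIN: C -> ASC becomes C -> AD, D -> SC; S -> BYC becomes S -> BE, E -> YC; Y -> BYC becomes Y -> BF, F -> YC.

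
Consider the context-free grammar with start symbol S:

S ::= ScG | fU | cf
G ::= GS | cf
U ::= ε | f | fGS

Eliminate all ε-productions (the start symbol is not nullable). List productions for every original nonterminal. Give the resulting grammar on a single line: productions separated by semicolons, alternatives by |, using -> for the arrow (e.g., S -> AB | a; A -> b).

S -> f | cf | fU | ScG; G -> GS | cf; U -> f | fGS

Nullable set: {U}.
S -> fU: U nullable, giving f | fU.
Drop U -> ε.
Unchanged (no nullable symbols): S -> ScG; S -> cf; G -> GS; G -> cf; U -> f; U -> fGS.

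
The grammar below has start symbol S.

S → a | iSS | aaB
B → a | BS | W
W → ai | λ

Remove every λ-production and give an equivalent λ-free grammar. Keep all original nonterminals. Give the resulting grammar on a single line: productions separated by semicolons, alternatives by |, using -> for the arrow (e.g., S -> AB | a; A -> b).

Nullable set: {B, W}.
S -> aaB: B nullable, giving aa | aaB.
B -> BS: B nullable, giving BS | S.
B -> W: W nullable, giving W.
Drop W -> λ.
Unchanged (no nullable symbols): S -> a; S -> iSS; B -> a; W -> ai.

S -> a | aa | aaB | iSS; B -> S | W | a | BS; W -> ai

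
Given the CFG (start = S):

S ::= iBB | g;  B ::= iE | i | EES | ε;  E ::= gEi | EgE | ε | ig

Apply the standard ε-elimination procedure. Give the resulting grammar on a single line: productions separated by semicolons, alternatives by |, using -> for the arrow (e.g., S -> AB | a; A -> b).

S -> g | i | iB | iBB; B -> S | i | ES | iE | EES; E -> g | Eg | gE | gi | ig | EgE | gEi

Nullable set: {B, E}.
S -> iBB: B, B nullable, giving i | iB | iBB.
Drop B -> ε.
B -> EES: E, E nullable, giving EES | ES | S.
B -> iE: E nullable, giving i | iE.
Drop E -> ε.
E -> EgE: E, E nullable, giving Eg | EgE | g | gE.
E -> gEi: E nullable, giving gEi | gi.
Unchanged (no nullable symbols): S -> g; B -> i; E -> ig.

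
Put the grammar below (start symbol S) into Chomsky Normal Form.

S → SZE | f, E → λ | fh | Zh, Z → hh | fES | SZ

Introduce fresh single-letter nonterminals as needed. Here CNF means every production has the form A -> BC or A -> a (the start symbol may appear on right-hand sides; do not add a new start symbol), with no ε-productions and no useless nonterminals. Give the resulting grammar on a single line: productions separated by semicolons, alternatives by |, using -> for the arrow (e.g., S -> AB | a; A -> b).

Nullable: {E}; after ε-elimination: S -> f | SZ | SZE; E -> Zh | fh; Z -> SZ | fS | hh | fES.
No unit productions to eliminate.
TERM: introduce B -> f, A -> h and substitute in every rule of length ≥2.
BIN: S -> SZE becomes S -> SC, C -> ZE; Z -> BES becomes Z -> BD, D -> ES.

S -> f | SC | SZ; A -> h; B -> f; C -> ZE; D -> ES; E -> BA | ZA; Z -> AA | BD | BS | SZ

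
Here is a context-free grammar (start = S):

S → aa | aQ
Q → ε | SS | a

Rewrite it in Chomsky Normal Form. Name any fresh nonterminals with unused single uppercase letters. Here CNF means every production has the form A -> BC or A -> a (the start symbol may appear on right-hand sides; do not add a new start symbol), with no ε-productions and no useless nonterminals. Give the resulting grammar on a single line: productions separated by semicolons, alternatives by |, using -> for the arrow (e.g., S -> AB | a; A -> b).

S -> a | AA | AQ; A -> a; Q -> a | SS

Nullable: {Q}; after ε-elimination: S -> a | aQ | aa; Q -> a | SS.
No unit productions to eliminate.
TERM: introduce A -> a and substitute in every rule of length ≥2.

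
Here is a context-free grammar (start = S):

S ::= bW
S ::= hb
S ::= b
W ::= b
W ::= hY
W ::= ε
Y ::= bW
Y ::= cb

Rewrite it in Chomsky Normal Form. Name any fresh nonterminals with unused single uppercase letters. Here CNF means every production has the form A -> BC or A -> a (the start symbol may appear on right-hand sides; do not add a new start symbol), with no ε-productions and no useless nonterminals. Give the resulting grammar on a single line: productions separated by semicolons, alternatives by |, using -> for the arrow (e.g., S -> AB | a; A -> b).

Nullable: {W}; after ε-elimination: S -> b | bW | hb; W -> b | hY; Y -> b | bW | cb.
No unit productions to eliminate.
TERM: introduce A -> b, C -> c, B -> h and substitute in every rule of length ≥2.

S -> b | AW | BA; A -> b; B -> h; C -> c; W -> b | BY; Y -> b | AW | CA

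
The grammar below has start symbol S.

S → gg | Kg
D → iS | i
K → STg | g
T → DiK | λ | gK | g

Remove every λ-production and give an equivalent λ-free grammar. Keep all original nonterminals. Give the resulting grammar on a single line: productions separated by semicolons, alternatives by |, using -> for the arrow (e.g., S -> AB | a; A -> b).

Nullable set: {T}.
K -> STg: T nullable, giving STg | Sg.
Drop T -> λ.
Unchanged (no nullable symbols): S -> Kg; S -> gg; D -> i; D -> iS; K -> g; T -> DiK; T -> g; T -> gK.

S -> Kg | gg; D -> i | iS; K -> g | Sg | STg; T -> g | gK | DiK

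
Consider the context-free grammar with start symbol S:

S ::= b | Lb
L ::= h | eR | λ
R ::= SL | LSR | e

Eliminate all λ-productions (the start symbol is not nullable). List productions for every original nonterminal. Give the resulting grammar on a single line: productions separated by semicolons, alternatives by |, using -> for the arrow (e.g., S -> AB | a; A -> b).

Nullable set: {L}.
S -> Lb: L nullable, giving Lb | b.
Drop L -> λ.
R -> LSR: L nullable, giving LSR | SR.
R -> SL: L nullable, giving S | SL.
Unchanged (no nullable symbols): S -> b; L -> eR; L -> h; R -> e.

S -> b | Lb; L -> h | eR; R -> S | e | SL | SR | LSR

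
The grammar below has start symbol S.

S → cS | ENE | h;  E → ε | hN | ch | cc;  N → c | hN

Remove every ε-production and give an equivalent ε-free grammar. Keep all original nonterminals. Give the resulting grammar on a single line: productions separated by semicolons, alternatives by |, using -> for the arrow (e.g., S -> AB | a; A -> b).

S -> N | h | EN | NE | cS | ENE; E -> cc | ch | hN; N -> c | hN

Nullable set: {E}.
S -> ENE: E, E nullable, giving EN | ENE | N | NE.
Drop E -> ε.
Unchanged (no nullable symbols): S -> cS; S -> h; E -> cc; E -> ch; E -> hN; N -> c; N -> hN.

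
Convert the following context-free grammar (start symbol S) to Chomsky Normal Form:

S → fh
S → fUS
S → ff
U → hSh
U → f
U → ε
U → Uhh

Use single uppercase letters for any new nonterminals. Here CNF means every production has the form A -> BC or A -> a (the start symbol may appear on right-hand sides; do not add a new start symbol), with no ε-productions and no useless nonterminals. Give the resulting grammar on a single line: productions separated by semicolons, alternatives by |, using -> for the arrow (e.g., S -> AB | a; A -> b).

S -> AA | AB | AC | AS; A -> f; B -> h; C -> US; D -> SB; E -> BB; U -> f | BB | BD | UE

Nullable: {U}; after ε-elimination: S -> fS | ff | fh | fUS; U -> f | hh | Uhh | hSh.
No unit productions to eliminate.
TERM: introduce A -> f, B -> h and substitute in every rule of length ≥2.
BIN: S -> AUS becomes S -> AC, C -> US; U -> BSB becomes U -> BD, D -> SB; U -> UBB becomes U -> UE, E -> BB.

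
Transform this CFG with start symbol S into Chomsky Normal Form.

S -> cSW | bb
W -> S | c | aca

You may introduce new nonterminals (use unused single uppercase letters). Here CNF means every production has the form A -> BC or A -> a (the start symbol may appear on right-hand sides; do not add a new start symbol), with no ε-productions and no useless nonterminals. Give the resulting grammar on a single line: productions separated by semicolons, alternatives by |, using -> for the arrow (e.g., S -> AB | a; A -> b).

S -> AA | BD; A -> b; B -> c; C -> a; D -> SW; E -> SW; F -> BC; W -> c | AA | BE | CF

No ε-productions.
After unit-elimination: S -> bb | cSW; W -> c | bb | aca | cSW.
TERM: introduce C -> a, A -> b, B -> c and substitute in every rule of length ≥2.
BIN: S -> BSW becomes S -> BD, D -> SW; W -> BSW becomes W -> BE, E -> SW; W -> CBC becomes W -> CF, F -> BC.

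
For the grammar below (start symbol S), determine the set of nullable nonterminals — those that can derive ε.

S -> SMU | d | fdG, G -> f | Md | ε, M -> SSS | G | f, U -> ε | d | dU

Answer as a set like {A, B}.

{G, M, U}

Directly nullable (have an ε-rule): {G, U}.
M is nullable via M -> G (every symbol on the right is already known nullable).
Not nullable: S — each has a terminal in every rule's right-hand side or depends on a non-nullable symbol.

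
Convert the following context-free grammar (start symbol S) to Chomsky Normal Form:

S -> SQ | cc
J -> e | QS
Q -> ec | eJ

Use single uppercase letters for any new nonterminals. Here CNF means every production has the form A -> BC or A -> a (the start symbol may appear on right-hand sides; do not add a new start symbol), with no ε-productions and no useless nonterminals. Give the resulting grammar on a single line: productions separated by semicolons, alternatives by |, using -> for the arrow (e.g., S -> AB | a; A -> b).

S -> BB | SQ; A -> e; B -> c; J -> e | QS; Q -> AB | AJ

No ε-productions.
No unit productions to eliminate.
TERM: introduce B -> c, A -> e and substitute in every rule of length ≥2.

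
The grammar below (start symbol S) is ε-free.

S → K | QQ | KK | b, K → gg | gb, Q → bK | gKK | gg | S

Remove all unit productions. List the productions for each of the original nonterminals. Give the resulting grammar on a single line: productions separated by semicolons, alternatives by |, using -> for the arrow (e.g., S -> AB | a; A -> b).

S -> b | KK | QQ | gb | gg; K -> gb | gg; Q -> b | KK | QQ | bK | gb | gg | gKK

Unit productions: Q->S, S->K.
Unit pairs (A ⇒* B via units): (Q,K), (Q,S), (S,K).
S: inherits non-unit rules of {K, S} → KK | QQ | b | gb | gg.
K: inherits non-unit rules of {K} → gb | gg.
Q: inherits non-unit rules of {K, Q, S} → KK | QQ | b | bK | gKK | gb | gg.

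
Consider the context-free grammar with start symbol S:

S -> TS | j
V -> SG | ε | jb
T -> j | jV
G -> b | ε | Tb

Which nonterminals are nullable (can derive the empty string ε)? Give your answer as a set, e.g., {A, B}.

Directly nullable (have an ε-rule): {G, V}.
Not nullable: S, T — each has a terminal in every rule's right-hand side or depends on a non-nullable symbol.

{G, V}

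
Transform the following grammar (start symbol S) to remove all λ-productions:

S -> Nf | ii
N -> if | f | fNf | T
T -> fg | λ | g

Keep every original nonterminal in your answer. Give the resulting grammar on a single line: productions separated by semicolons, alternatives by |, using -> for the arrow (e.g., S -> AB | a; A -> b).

Nullable set: {N, T}.
S -> Nf: N nullable, giving Nf | f.
N -> T: T nullable, giving T.
N -> fNf: N nullable, giving fNf | ff.
Drop T -> λ.
Unchanged (no nullable symbols): S -> ii; N -> f; N -> if; T -> fg; T -> g.

S -> f | Nf | ii; N -> T | f | ff | if | fNf; T -> g | fg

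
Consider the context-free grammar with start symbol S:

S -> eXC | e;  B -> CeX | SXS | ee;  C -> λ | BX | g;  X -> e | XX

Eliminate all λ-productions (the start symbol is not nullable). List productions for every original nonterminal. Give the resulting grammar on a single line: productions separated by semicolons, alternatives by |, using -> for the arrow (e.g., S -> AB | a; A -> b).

S -> e | eX | eXC; B -> eX | ee | CeX | SXS; C -> g | BX; X -> e | XX

Nullable set: {C}.
S -> eXC: C nullable, giving eX | eXC.
B -> CeX: C nullable, giving CeX | eX.
Drop C -> λ.
Unchanged (no nullable symbols): S -> e; B -> SXS; B -> ee; C -> BX; C -> g; X -> XX; X -> e.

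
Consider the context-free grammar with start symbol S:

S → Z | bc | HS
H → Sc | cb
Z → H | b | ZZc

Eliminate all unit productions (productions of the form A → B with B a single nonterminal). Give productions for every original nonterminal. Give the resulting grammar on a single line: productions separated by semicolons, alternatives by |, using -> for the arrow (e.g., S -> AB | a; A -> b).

S -> b | HS | Sc | bc | cb | ZZc; H -> Sc | cb; Z -> b | Sc | cb | ZZc

Unit productions: S->Z, Z->H.
Unit pairs (A ⇒* B via units): (S,H), (S,Z), (Z,H).
S: inherits non-unit rules of {H, S, Z} → HS | Sc | ZZc | b | bc | cb.
H: inherits non-unit rules of {H} → Sc | cb.
Z: inherits non-unit rules of {H, Z} → Sc | ZZc | b | cb.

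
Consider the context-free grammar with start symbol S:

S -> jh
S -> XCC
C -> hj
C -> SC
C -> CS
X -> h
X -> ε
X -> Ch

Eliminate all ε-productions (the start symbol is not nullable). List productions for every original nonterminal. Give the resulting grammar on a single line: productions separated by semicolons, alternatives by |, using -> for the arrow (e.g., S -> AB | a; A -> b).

S -> CC | jh | XCC; C -> CS | SC | hj; X -> h | Ch

Nullable set: {X}.
S -> XCC: X nullable, giving CC | XCC.
Drop X -> ε.
Unchanged (no nullable symbols): S -> jh; C -> CS; C -> SC; C -> hj; X -> Ch; X -> h.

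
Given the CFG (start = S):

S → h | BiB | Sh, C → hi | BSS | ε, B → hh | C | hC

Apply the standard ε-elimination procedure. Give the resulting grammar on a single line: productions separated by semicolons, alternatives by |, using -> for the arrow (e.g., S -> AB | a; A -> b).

S -> h | i | Bi | Sh | iB | BiB; B -> C | h | hC | hh; C -> SS | hi | BSS

Nullable set: {B, C}.
S -> BiB: B, B nullable, giving Bi | BiB | i | iB.
B -> C: C nullable, giving C.
B -> hC: C nullable, giving h | hC.
Drop C -> ε.
C -> BSS: B nullable, giving BSS | SS.
Unchanged (no nullable symbols): S -> Sh; S -> h; B -> hh; C -> hi.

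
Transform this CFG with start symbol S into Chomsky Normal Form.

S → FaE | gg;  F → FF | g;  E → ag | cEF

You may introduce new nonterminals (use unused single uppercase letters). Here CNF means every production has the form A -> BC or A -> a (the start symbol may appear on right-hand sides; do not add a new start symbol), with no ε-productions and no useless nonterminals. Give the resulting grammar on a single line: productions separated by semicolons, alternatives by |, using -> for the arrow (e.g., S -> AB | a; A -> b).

S -> BB | FG; A -> a; B -> g; C -> c; D -> EF; E -> AB | CD; F -> g | FF; G -> AE

No ε-productions.
No unit productions to eliminate.
TERM: introduce A -> a, C -> c, B -> g and substitute in every rule of length ≥2.
BIN: E -> CEF becomes E -> CD, D -> EF; S -> FAE becomes S -> FG, G -> AE.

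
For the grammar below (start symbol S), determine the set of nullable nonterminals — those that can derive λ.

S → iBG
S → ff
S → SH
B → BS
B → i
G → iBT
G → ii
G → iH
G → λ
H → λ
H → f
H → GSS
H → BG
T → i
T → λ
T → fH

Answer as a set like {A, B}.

{G, H, T}

Directly nullable (have an ε-rule): {G, H, T}.
Not nullable: B, S — each has a terminal in every rule's right-hand side or depends on a non-nullable symbol.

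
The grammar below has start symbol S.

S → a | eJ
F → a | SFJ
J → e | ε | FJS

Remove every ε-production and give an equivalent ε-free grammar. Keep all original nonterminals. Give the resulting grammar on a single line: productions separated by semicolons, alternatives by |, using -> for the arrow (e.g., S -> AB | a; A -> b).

Nullable set: {J}.
S -> eJ: J nullable, giving e | eJ.
F -> SFJ: J nullable, giving SF | SFJ.
Drop J -> ε.
J -> FJS: J nullable, giving FJS | FS.
Unchanged (no nullable symbols): S -> a; F -> a; J -> e.

S -> a | e | eJ; F -> a | SF | SFJ; J -> e | FS | FJS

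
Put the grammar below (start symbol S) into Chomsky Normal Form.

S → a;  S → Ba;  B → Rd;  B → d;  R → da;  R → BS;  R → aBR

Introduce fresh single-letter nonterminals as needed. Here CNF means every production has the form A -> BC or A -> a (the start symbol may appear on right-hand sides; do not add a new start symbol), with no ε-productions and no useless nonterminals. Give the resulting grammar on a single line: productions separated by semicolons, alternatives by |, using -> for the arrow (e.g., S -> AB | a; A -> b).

S -> a | BC; A -> d; B -> d | RA; C -> a; D -> BR; R -> AC | BS | CD

No ε-productions.
No unit productions to eliminate.
TERM: introduce C -> a, A -> d and substitute in every rule of length ≥2.
BIN: R -> CBR becomes R -> CD, D -> BR.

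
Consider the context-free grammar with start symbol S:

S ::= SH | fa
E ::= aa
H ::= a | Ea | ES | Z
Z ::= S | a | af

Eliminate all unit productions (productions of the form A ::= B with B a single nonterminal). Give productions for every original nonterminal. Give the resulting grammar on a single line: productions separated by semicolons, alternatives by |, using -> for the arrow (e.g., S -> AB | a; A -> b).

Unit productions: H->Z, Z->S.
Unit pairs (A ⇒* B via units): (H,S), (H,Z), (Z,S).
S: inherits non-unit rules of {S} → SH | fa.
E: inherits non-unit rules of {E} → aa.
H: inherits non-unit rules of {H, S, Z} → ES | Ea | SH | a | af | fa.
Z: inherits non-unit rules of {S, Z} → SH | a | af | fa.

S -> SH | fa; E -> aa; H -> a | ES | Ea | SH | af | fa; Z -> a | SH | af | fa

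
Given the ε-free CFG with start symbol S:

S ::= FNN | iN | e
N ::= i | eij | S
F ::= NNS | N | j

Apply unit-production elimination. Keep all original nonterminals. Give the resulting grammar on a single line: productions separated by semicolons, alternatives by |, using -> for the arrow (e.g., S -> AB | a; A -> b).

Unit productions: F->N, N->S.
Unit pairs (A ⇒* B via units): (F,N), (F,S), (N,S).
S: inherits non-unit rules of {S} → FNN | e | iN.
F: inherits non-unit rules of {F, N, S} → FNN | NNS | e | eij | i | iN | j.
N: inherits non-unit rules of {N, S} → FNN | e | eij | i | iN.

S -> e | iN | FNN; F -> e | i | j | iN | FNN | NNS | eij; N -> e | i | iN | FNN | eij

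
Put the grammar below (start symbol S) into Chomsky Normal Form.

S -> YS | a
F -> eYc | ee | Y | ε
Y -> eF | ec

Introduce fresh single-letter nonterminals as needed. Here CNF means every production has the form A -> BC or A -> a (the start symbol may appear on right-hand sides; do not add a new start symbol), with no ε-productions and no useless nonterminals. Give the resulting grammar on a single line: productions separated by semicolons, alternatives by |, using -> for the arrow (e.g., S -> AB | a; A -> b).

S -> a | YS; A -> e; B -> c; C -> YB; F -> e | AA | AB | AC | AF; Y -> e | AB | AF

Nullable: {F}; after ε-elimination: S -> a | YS; F -> Y | ee | eYc; Y -> e | eF | ec.
After unit-elimination: S -> a | YS; F -> e | eF | ec | ee | eYc; Y -> e | eF | ec.
TERM: introduce B -> c, A -> e and substitute in every rule of length ≥2.
BIN: F -> AYB becomes F -> AC, C -> YB.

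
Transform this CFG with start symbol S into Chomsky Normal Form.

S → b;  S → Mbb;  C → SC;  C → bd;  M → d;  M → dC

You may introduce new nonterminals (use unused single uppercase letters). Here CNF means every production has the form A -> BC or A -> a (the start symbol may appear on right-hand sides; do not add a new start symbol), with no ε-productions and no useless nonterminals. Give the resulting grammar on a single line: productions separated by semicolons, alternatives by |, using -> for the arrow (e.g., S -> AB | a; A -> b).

No ε-productions.
No unit productions to eliminate.
TERM: introduce A -> b, B -> d and substitute in every rule of length ≥2.
BIN: S -> MAA becomes S -> MD, D -> AA.

S -> b | MD; A -> b; B -> d; C -> AB | SC; D -> AA; M -> d | BC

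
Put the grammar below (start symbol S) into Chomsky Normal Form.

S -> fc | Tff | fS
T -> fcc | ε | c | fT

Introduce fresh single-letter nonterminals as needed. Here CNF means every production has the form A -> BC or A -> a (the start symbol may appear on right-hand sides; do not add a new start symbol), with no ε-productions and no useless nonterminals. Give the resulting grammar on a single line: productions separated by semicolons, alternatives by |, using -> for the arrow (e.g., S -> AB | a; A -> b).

Nullable: {T}; after ε-elimination: S -> fS | fc | ff | Tff; T -> c | f | fT | fcc.
No unit productions to eliminate.
TERM: introduce B -> c, A -> f and substitute in every rule of length ≥2.
BIN: S -> TAA becomes S -> TC, C -> AA; T -> ABB becomes T -> AD, D -> BB.

S -> AA | AB | AS | TC; A -> f; B -> c; C -> AA; D -> BB; T -> c | f | AD | AT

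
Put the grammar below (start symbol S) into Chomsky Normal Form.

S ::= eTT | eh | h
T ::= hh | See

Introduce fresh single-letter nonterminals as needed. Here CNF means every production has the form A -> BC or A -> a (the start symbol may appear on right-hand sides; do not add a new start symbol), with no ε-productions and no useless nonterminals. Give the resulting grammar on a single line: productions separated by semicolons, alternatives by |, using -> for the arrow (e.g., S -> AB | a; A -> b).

S -> h | AB | AC; A -> e; B -> h; C -> TT; D -> AA; T -> BB | SD

No ε-productions.
No unit productions to eliminate.
TERM: introduce A -> e, B -> h and substitute in every rule of length ≥2.
BIN: S -> ATT becomes S -> AC, C -> TT; T -> SAA becomes T -> SD, D -> AA.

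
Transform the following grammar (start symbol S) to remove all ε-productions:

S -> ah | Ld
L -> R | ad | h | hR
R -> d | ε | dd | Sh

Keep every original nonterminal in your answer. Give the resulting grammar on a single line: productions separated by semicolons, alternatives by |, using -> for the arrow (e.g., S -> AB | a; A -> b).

Nullable set: {L, R}.
S -> Ld: L nullable, giving Ld | d.
L -> R: R nullable, giving R.
L -> hR: R nullable, giving h | hR.
Drop R -> ε.
Unchanged (no nullable symbols): S -> ah; L -> ad; L -> h; R -> Sh; R -> d; R -> dd.

S -> d | Ld | ah; L -> R | h | ad | hR; R -> d | Sh | dd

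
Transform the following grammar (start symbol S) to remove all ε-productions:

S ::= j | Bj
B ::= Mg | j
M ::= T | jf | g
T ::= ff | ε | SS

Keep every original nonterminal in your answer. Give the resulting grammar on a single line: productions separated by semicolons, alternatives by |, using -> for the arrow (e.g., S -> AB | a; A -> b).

S -> j | Bj; B -> g | j | Mg; M -> T | g | jf; T -> SS | ff

Nullable set: {M, T}.
B -> Mg: M nullable, giving Mg | g.
M -> T: T nullable, giving T.
Drop T -> ε.
Unchanged (no nullable symbols): S -> Bj; S -> j; B -> j; M -> g; M -> jf; T -> SS; T -> ff.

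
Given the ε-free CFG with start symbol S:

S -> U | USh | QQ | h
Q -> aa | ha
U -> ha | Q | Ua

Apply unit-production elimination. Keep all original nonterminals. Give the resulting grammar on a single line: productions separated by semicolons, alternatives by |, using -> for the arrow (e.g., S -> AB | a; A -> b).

Unit productions: S->U, U->Q.
Unit pairs (A ⇒* B via units): (S,Q), (S,U), (U,Q).
S: inherits non-unit rules of {Q, S, U} → QQ | USh | Ua | aa | h | ha.
Q: inherits non-unit rules of {Q} → aa | ha.
U: inherits non-unit rules of {Q, U} → Ua | aa | ha.

S -> h | QQ | Ua | aa | ha | USh; Q -> aa | ha; U -> Ua | aa | ha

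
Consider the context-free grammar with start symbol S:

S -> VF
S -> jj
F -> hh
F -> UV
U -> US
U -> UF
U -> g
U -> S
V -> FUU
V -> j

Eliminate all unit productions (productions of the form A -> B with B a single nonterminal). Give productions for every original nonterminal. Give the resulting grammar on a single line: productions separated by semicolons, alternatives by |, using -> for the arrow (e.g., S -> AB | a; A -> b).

S -> VF | jj; F -> UV | hh; U -> g | UF | US | VF | jj; V -> j | FUU

Unit productions: U->S.
Unit pairs (A ⇒* B via units): (U,S).
S: inherits non-unit rules of {S} → VF | jj.
F: inherits non-unit rules of {F} → UV | hh.
U: inherits non-unit rules of {S, U} → UF | US | VF | g | jj.
V: inherits non-unit rules of {V} → FUU | j.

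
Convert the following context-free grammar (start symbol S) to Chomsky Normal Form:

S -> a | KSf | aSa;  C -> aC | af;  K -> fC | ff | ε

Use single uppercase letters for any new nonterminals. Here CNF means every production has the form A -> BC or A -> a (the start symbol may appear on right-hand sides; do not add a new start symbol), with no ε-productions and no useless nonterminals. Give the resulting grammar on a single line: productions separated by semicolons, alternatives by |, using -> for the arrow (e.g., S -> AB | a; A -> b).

Nullable: {K}; after ε-elimination: S -> a | Sf | KSf | aSa; C -> aC | af; K -> fC | ff.
No unit productions to eliminate.
TERM: introduce A -> a, B -> f and substitute in every rule of length ≥2.
BIN: S -> ASA becomes S -> AD, D -> SA; S -> KSB becomes S -> KE, E -> SB.

S -> a | AD | KE | SB; A -> a; B -> f; C -> AB | AC; D -> SA; E -> SB; K -> BB | BC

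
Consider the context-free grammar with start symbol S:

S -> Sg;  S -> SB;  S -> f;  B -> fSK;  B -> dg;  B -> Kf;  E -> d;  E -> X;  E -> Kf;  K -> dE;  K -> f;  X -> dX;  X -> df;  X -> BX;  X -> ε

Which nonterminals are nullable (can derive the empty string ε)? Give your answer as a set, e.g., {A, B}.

Directly nullable (have an ε-rule): {X}.
E is nullable via E -> X (every symbol on the right is already known nullable).
Not nullable: B, K, S — each has a terminal in every rule's right-hand side or depends on a non-nullable symbol.

{E, X}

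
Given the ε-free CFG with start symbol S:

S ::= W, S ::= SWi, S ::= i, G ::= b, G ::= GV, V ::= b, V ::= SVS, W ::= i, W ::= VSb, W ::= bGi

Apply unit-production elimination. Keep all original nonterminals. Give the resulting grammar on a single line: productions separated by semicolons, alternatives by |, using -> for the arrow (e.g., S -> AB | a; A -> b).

Unit productions: S->W.
Unit pairs (A ⇒* B via units): (S,W).
S: inherits non-unit rules of {S, W} → SWi | VSb | bGi | i.
G: inherits non-unit rules of {G} → GV | b.
V: inherits non-unit rules of {V} → SVS | b.
W: inherits non-unit rules of {W} → VSb | bGi | i.

S -> i | SWi | VSb | bGi; G -> b | GV; V -> b | SVS; W -> i | VSb | bGi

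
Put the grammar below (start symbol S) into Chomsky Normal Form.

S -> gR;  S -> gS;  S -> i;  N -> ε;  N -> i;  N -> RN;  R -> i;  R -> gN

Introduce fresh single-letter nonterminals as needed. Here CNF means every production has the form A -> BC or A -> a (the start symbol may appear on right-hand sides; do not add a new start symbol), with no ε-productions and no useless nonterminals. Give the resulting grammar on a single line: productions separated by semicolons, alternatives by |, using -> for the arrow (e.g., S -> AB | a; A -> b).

S -> i | AR | AS; A -> g; N -> g | i | AN | RN; R -> g | i | AN

Nullable: {N}; after ε-elimination: S -> i | gR | gS; N -> R | i | RN; R -> g | i | gN.
After unit-elimination: S -> i | gR | gS; N -> g | i | RN | gN; R -> g | i | gN.
TERM: introduce A -> g and substitute in every rule of length ≥2.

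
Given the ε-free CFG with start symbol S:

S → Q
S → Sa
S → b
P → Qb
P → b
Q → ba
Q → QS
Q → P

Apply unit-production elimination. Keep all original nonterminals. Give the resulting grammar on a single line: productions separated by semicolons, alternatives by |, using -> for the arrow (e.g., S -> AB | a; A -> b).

Unit productions: Q->P, S->Q.
Unit pairs (A ⇒* B via units): (Q,P), (S,P), (S,Q).
S: inherits non-unit rules of {P, Q, S} → QS | Qb | Sa | b | ba.
P: inherits non-unit rules of {P} → Qb | b.
Q: inherits non-unit rules of {P, Q} → QS | Qb | b | ba.

S -> b | QS | Qb | Sa | ba; P -> b | Qb; Q -> b | QS | Qb | ba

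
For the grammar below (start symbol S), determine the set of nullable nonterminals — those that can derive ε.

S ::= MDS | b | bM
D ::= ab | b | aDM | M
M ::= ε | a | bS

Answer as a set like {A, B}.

{D, M}

Directly nullable (have an ε-rule): {M}.
D is nullable via D -> M (every symbol on the right is already known nullable).
Not nullable: S — each has a terminal in every rule's right-hand side or depends on a non-nullable symbol.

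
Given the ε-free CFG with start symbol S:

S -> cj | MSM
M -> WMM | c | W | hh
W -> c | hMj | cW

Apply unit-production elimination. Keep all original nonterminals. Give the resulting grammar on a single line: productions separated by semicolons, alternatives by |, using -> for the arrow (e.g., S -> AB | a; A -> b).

Unit productions: M->W.
Unit pairs (A ⇒* B via units): (M,W).
S: inherits non-unit rules of {S} → MSM | cj.
M: inherits non-unit rules of {M, W} → WMM | c | cW | hMj | hh.
W: inherits non-unit rules of {W} → c | cW | hMj.

S -> cj | MSM; M -> c | cW | hh | WMM | hMj; W -> c | cW | hMj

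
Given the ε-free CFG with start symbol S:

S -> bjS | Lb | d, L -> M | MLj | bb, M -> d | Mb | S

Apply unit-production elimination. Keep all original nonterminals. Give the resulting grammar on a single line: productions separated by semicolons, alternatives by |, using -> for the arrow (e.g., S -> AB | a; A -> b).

Unit productions: L->M, M->S.
Unit pairs (A ⇒* B via units): (L,M), (L,S), (M,S).
S: inherits non-unit rules of {S} → Lb | bjS | d.
L: inherits non-unit rules of {L, M, S} → Lb | MLj | Mb | bb | bjS | d.
M: inherits non-unit rules of {M, S} → Lb | Mb | bjS | d.

S -> d | Lb | bjS; L -> d | Lb | Mb | bb | MLj | bjS; M -> d | Lb | Mb | bjS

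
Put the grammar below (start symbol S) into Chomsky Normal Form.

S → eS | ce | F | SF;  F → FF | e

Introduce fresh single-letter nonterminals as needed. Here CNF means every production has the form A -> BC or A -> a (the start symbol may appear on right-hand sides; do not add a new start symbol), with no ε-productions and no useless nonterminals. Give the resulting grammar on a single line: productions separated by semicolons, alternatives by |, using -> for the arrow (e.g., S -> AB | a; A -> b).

No ε-productions.
After unit-elimination: S -> e | FF | SF | ce | eS; F -> e | FF.
TERM: introduce A -> c, B -> e and substitute in every rule of length ≥2.

S -> e | AB | BS | FF | SF; A -> c; B -> e; F -> e | FF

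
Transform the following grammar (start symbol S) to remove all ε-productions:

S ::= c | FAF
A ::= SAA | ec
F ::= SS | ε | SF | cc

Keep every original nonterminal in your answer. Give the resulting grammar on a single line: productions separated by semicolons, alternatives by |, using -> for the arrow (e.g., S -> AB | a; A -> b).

S -> A | c | AF | FA | FAF; A -> ec | SAA; F -> S | SF | SS | cc

Nullable set: {F}.
S -> FAF: F, F nullable, giving A | AF | FA | FAF.
Drop F -> ε.
F -> SF: F nullable, giving S | SF.
Unchanged (no nullable symbols): S -> c; A -> SAA; A -> ec; F -> SS; F -> cc.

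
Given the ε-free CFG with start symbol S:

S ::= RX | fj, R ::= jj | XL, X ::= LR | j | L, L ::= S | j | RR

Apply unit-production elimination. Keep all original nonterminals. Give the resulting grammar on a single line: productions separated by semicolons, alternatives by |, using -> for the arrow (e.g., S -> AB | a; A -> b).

Unit productions: L->S, X->L.
Unit pairs (A ⇒* B via units): (L,S), (X,L), (X,S).
S: inherits non-unit rules of {S} → RX | fj.
L: inherits non-unit rules of {L, S} → RR | RX | fj | j.
R: inherits non-unit rules of {R} → XL | jj.
X: inherits non-unit rules of {L, S, X} → LR | RR | RX | fj | j.

S -> RX | fj; L -> j | RR | RX | fj; R -> XL | jj; X -> j | LR | RR | RX | fj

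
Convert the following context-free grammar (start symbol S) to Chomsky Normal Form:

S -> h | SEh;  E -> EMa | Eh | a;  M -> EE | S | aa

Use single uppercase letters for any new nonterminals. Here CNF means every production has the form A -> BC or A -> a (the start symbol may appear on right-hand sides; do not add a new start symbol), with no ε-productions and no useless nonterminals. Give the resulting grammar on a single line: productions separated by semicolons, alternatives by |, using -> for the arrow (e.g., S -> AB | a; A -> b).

No ε-productions.
After unit-elimination: S -> h | SEh; E -> a | Eh | EMa; M -> h | EE | aa | SEh.
TERM: introduce A -> a, B -> h and substitute in every rule of length ≥2.
BIN: E -> EMA becomes E -> EC, C -> MA; M -> SEB becomes M -> SD, D -> EB; S -> SEB becomes S -> SF, F -> EB.

S -> h | SF; A -> a; B -> h; C -> MA; D -> EB; E -> a | EB | EC; F -> EB; M -> h | AA | EE | SD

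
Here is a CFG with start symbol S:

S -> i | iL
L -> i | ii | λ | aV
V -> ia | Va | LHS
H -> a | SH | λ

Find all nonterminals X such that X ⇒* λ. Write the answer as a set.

Directly nullable (have an ε-rule): {H, L}.
Not nullable: S, V — each has a terminal in every rule's right-hand side or depends on a non-nullable symbol.

{H, L}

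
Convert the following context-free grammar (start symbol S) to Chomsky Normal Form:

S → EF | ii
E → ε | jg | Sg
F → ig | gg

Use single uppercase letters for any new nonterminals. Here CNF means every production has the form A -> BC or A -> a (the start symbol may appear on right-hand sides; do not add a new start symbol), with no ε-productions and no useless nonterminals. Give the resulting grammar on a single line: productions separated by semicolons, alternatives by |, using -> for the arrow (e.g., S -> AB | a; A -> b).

Nullable: {E}; after ε-elimination: S -> F | EF | ii; E -> Sg | jg; F -> gg | ig.
After unit-elimination: S -> EF | gg | ig | ii; E -> Sg | jg; F -> gg | ig.
TERM: introduce A -> g, C -> i, B -> j and substitute in every rule of length ≥2.

S -> AA | CA | CC | EF; A -> g; B -> j; C -> i; E -> BA | SA; F -> AA | CA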